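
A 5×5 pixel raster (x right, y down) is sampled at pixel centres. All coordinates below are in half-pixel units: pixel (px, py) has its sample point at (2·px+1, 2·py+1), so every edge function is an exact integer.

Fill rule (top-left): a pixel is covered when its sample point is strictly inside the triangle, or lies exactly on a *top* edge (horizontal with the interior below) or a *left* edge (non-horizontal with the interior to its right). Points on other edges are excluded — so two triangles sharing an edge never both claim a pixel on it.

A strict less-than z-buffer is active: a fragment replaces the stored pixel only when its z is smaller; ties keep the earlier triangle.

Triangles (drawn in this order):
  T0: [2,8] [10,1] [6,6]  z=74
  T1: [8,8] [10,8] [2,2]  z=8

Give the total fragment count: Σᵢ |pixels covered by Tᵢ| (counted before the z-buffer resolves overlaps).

T0:
  2·area = 12
  edge (2, 8)→(10, 1): d=(8,-7) top-left  bias=+0
  edge (10, 1)→(6, 6): d=(-4,5) right/bottom  bias=-1
  edge (6, 6)→(2, 8): d=(-4,2) right/bottom  bias=-1
  covered (0 px):
    . . . . .
    . . . . .
    . . . . .
    . . . . .
    . . . . .
T1:
  2·area = 12  (B↔C swapped to make it positive)
  edge (8, 8)→(2, 2): d=(-6,-6) top-left  bias=+0
  edge (2, 2)→(10, 8): d=(8,6) right/bottom  bias=-1
  edge (10, 8)→(8, 8): d=(-2,0) right/bottom  bias=-1
    (0,0)@(1, 1): e=[0,-2,14] → .  [on edge]
    (1,1)@(3, 3): e=[0,2,10] → X  [on edge]
    (2,1)@(5, 3): e=[12,-10,10] → .
    (1,2)@(3, 5): e=[-12,18,6] → .
    (2,2)@(5, 5): e=[0,6,6] → X  [on edge]
    (3,2)@(7, 5): e=[12,-6,6] → .
    (2,3)@(5, 7): e=[-12,22,2] → .
    (3,3)@(7, 7): e=[0,10,2] → X  [on edge]
    (4,3)@(9, 7): e=[12,-2,2] → .
    (3,4)@(7, 9): e=[-12,26,-2] → .
    (4,4)@(9, 9): e=[0,14,-2] → .  [on edge]
  covered (3 px):
    . . . . .
    . X . . .
    . . X . .
    . . . X .
    . . . . .

Result: 3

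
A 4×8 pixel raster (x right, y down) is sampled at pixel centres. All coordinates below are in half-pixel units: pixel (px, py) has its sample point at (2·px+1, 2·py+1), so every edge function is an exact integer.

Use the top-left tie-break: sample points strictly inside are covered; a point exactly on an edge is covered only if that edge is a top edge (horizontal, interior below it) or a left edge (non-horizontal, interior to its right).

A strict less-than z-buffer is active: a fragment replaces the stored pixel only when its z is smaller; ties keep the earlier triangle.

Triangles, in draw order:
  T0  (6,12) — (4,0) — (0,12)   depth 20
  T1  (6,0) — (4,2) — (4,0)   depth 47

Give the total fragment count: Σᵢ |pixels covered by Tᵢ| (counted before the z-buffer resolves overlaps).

T0:
  2·area = 72  (B↔C swapped to make it positive)
  edge (6, 12)→(0, 12): d=(-6,0) right/bottom  bias=-1
  edge (0, 12)→(4, 0): d=(4,-12) top-left  bias=+0
  edge (4, 0)→(6, 12): d=(2,12) right/bottom  bias=-1
    (1,1)@(3, 3): e=[54,0,18] → █  [on edge]
    (2,1)@(5, 3): e=[54,24,-6] → ·
    (1,2)@(3, 5): e=[42,8,22] → █
    (2,2)@(5, 5): e=[42,32,-2] → ·
    (1,3)@(3, 7): e=[30,16,26] → █
    (2,3)@(5, 7): e=[30,40,2] → █
    (3,3)@(7, 7): e=[30,64,-22] → ·
    (0,4)@(1, 9): e=[18,0,54] → █  [on edge]
    (3,4)@(7, 9): e=[18,72,-18] → ·
    (0,5)@(1, 11): e=[6,8,58] → █
    (3,5)@(7, 11): e=[6,80,-14] → ·
    (0,6)@(1, 13): e=[-6,16,62] → ·
  covered (10 px):
    · · · ·
    · █ · ·
    · █ · ·
    · █ █ ·
    █ █ █ ·
    █ █ █ ·
    · · · ·
    · · · ·
T1:
  2·area = 4
  edge (6, 0)→(4, 2): d=(-2,2) right/bottom  bias=-1
  edge (4, 2)→(4, 0): d=(0,-2) top-left  bias=+0
  edge (4, 0)→(6, 0): d=(2,0) top-left  bias=+0
    (2,0)@(5, 1): e=[0,2,2] → ·  [on edge]
    (1,1)@(3, 3): e=[0,-2,6] → ·  [on edge]
    (0,2)@(1, 5): e=[0,-6,10] → ·  [on edge]
  covered (0 px):
    · · · ·
    · · · ·
    · · · ·
    · · · ·
    · · · ·
    · · · ·
    · · · ·
    · · · ·

Result: 10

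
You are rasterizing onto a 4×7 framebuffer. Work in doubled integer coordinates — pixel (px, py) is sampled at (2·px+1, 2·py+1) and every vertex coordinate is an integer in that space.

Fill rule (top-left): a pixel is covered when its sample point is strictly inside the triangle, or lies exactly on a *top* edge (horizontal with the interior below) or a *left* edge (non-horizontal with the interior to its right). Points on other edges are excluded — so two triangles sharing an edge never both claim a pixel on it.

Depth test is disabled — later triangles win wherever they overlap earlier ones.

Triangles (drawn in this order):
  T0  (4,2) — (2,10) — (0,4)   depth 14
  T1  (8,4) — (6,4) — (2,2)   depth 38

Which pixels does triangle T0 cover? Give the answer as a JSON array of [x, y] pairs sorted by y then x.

T0:
  2·area = 28
  edge (4, 2)→(2, 10): d=(-2,8) right/bottom  bias=-1
  edge (2, 10)→(0, 4): d=(-2,-6) top-left  bias=+0
  edge (0, 4)→(4, 2): d=(4,-2) top-left  bias=+0
    (1,1)@(3, 3): e=[6,20,2] → #
    (2,1)@(5, 3): e=[-10,32,6] → ·
    (0,2)@(1, 5): e=[18,4,6] → #
    (2,2)@(5, 5): e=[-14,28,14] → ·
    (0,3)@(1, 7): e=[14,0,14] → #  [on edge]
    (1,3)@(3, 7): e=[-2,12,18] → ·
    (0,4)@(1, 9): e=[10,-4,22] → ·
    (1,6)@(3, 13): e=[-14,0,42] → ·  [on edge]
  covered (4 px):
    · · · ·
    · # · ·
    # # · ·
    # · · ·
    · · · ·
    · · · ·
    · · · ·
T1:
  2·area = 4
  edge (8, 4)→(6, 4): d=(-2,0) right/bottom  bias=-1
  edge (6, 4)→(2, 2): d=(-4,-2) top-left  bias=+0
  edge (2, 2)→(8, 4): d=(6,2) right/bottom  bias=-1
    (2,1)@(5, 3): e=[2,2,0] → ·  [on edge]
  covered (0 px):
    · · · ·
    · · · ·
    · · · ·
    · · · ·
    · · · ·
    · · · ·
    · · · ·

Answer: [[1,1],[0,2],[1,2],[0,3]]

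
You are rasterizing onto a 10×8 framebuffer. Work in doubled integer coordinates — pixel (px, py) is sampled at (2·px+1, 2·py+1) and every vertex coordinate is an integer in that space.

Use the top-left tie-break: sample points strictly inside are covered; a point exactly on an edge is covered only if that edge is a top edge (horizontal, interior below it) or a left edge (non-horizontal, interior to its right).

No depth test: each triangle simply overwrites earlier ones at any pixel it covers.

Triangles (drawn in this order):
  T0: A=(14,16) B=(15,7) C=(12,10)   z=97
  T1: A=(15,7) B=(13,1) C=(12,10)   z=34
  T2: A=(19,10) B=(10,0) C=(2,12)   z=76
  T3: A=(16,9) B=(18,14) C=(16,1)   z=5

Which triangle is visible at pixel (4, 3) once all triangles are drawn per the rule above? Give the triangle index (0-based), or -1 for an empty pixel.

T0:
  2·area = 24  (B↔C swapped to make it positive)
  edge (14, 16)→(12, 10): d=(-2,-6) top-left  bias=+0
  edge (12, 10)→(15, 7): d=(3,-3) top-left  bias=+0
  edge (15, 7)→(14, 16): d=(-1,9) right/bottom  bias=-1
    (4,0)@(9, 1): e=[0,-36,60] → ·  [on edge]
    (9,1)@(19, 3): e=[56,0,-32] → ·  [on edge]
    (8,2)@(17, 5): e=[40,0,-16] → ·  [on edge]
    (5,3)@(11, 7): e=[0,-12,36] → ·  [on edge]
    (7,3)@(15, 7): e=[24,0,0] → ·  [on edge]
    (6,4)@(13, 9): e=[8,0,16] → █  [on edge]
    (7,4)@(15, 9): e=[20,6,-2] → ·
    (5,5)@(11, 11): e=[-8,0,32] → ·  [on edge]
    (6,5)@(13, 11): e=[4,6,14] → █
    (7,5)@(15, 11): e=[16,12,-4] → ·
    (4,6)@(9, 13): e=[-24,0,48] → ·  [on edge]
    (6,6)@(13, 13): e=[0,12,12] → █  [on edge]
    (3,7)@(7, 15): e=[-40,0,64] → ·  [on edge]
  covered (3 px):
    · · · · · · · · · ·
    · · · · · · · · · ·
    · · · · · · · · · ·
    · · · · · · · · · ·
    · · · · · · █ · · ·
    · · · · · · █ · · ·
    · · · · · · █ · · ·
    · · · · · · · · · ·
T1:
  2·area = 24  (B↔C swapped to make it positive)
  edge (15, 7)→(12, 10): d=(-3,3) right/bottom  bias=-1
  edge (12, 10)→(13, 1): d=(1,-9) top-left  bias=+0
  edge (13, 1)→(15, 7): d=(2,6) right/bottom  bias=-1
    (6,0)@(13, 1): e=[24,0,0] → ·  [on edge]
    (6,1)@(13, 3): e=[18,2,4] → █
    (7,1)@(15, 3): e=[12,20,-8] → ·
    (9,1)@(19, 3): e=[0,56,-32] → ·  [on edge]
    (6,2)@(13, 5): e=[12,4,8] → █
    (7,2)@(15, 5): e=[6,22,-4] → ·
    (8,2)@(17, 5): e=[0,40,-16] → ·  [on edge]
    (6,3)@(13, 7): e=[6,6,12] → █
    (7,3)@(15, 7): e=[0,24,0] → ·  [on edge]
    (6,4)@(13, 9): e=[0,8,16] → ·  [on edge]
    (5,5)@(11, 11): e=[0,-8,32] → ·  [on edge]
    (4,6)@(9, 13): e=[0,-24,48] → ·  [on edge]
    (8,6)@(17, 13): e=[-24,48,0] → ·  [on edge]
    (3,7)@(7, 15): e=[0,-40,64] → ·  [on edge]
  covered (3 px):
    · · · · · · · · · ·
    · · · · · · █ · · ·
    · · · · · · █ · · ·
    · · · · · · █ · · ·
    · · · · · · · · · ·
    · · · · · · · · · ·
    · · · · · · · · · ·
    · · · · · · · · · ·
T2:
  2·area = 188  (B↔C swapped to make it positive)
  edge (19, 10)→(2, 12): d=(-17,2) right/bottom  bias=-1
  edge (2, 12)→(10, 0): d=(8,-12) top-left  bias=+0
  edge (10, 0)→(19, 10): d=(9,10) right/bottom  bias=-1
    (4,1)@(9, 3): e=[139,12,37] → █
    (5,1)@(11, 3): e=[135,36,17] → █
    (6,1)@(13, 3): e=[131,60,-3] → ·
    (3,2)@(7, 5): e=[109,4,75] → █
    (6,2)@(13, 5): e=[97,76,15] → █
    (7,2)@(15, 5): e=[93,100,-5] → ·
    (3,3)@(7, 7): e=[75,20,93] → █
    (7,3)@(15, 7): e=[59,116,13] → █
    (8,3)@(17, 7): e=[55,140,-7] → ·
    (2,4)@(5, 9): e=[45,12,131] → █
    (8,4)@(17, 9): e=[21,156,11] → █
    (9,4)@(19, 9): e=[17,180,-9] → ·
  covered (22 px):
    · · · · · · · · · ·
    · · · · █ █ · · · ·
    · · · █ █ █ █ · · ·
    · · · █ █ █ █ █ · ·
    · · █ █ █ █ █ █ █ ·
    · █ █ █ █ · · · · ·
    · · · · · · · · · ·
    · · · · · · · · · ·
T3:
  2·area = 16  (B↔C swapped to make it positive)
  edge (16, 9)→(16, 1): d=(0,-8) top-left  bias=+0
  edge (16, 1)→(18, 14): d=(2,13) right/bottom  bias=-1
  edge (18, 14)→(16, 9): d=(-2,-5) top-left  bias=+0
    (8,4)@(17, 9): e=[8,3,5] → █
    (9,4)@(19, 9): e=[24,-23,15] → ·
    (8,5)@(17, 11): e=[8,7,1] → █
    (9,5)@(19, 11): e=[24,-19,11] → ·
    (8,6)@(17, 13): e=[8,11,-3] → ·
  covered (2 px):
    · · · · · · · · · ·
    · · · · · · · · · ·
    · · · · · · · · · ·
    · · · · · · · · · ·
    · · · · · · · · █ ·
    · · · · · · · · █ ·
    · · · · · · · · · ·
    · · · · · · · · · ·

Z-buffer (winner per pixel, '.' = empty):
  . . . . . . . . . .
  . . . . 2 2 1 . . .
  . . . 2 2 2 2 . . .
  . . . 2 2 2 2 2 . .
  . . 2 2 2 2 2 2 3 .
  . 2 2 2 2 . 0 . 3 .
  . . . . . . 0 . . .
  . . . . . . . . . .

Final: 2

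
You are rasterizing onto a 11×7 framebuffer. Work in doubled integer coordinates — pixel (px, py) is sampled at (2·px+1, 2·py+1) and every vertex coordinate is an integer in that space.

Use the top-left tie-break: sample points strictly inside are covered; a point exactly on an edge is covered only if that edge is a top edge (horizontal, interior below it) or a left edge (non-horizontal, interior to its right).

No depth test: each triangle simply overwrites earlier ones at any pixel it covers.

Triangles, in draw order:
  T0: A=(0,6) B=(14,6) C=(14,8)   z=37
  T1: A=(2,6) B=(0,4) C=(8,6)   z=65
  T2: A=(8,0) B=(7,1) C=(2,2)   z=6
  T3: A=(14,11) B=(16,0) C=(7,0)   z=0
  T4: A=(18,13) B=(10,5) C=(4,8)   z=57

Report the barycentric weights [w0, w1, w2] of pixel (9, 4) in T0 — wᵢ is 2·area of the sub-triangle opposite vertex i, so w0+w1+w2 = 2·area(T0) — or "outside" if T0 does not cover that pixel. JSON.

T0:
  2·area = 28
  edge (0, 6)→(14, 6): d=(14,0) top-left  bias=+0
  edge (14, 6)→(14, 8): d=(0,2) right/bottom  bias=-1
  edge (14, 8)→(0, 6): d=(-14,-2) top-left  bias=+0
    (3,3)@(7, 7): e=[14,14,0] → X  [on edge]
    (4,3)@(9, 7): e=[14,10,4] → X
    (5,3)@(11, 7): e=[14,6,8] → X
    (6,3)@(13, 7): e=[14,2,12] → X
    (7,3)@(15, 7): e=[14,-2,16] → .
    (3,4)@(7, 9): e=[42,14,-28] → .
    (4,4)@(9, 9): e=[42,10,-24] → .
    (5,4)@(11, 9): e=[42,6,-20] → .
    (6,4)@(13, 9): e=[42,2,-16] → .
    (10,4)@(21, 9): e=[42,-14,0] → .  [on edge]
  covered (4 px):
    . . . . . . . . . . .
    . . . . . . . . . . .
    . . . . . . . . . . .
    . . . X X X X . . . .
    . . . . . . . . . . .
    . . . . . . . . . . .
    . . . . . . . . . . .
T1:
  2·area = 12
  edge (2, 6)→(0, 4): d=(-2,-2) top-left  bias=+0
  edge (0, 4)→(8, 6): d=(8,2) right/bottom  bias=-1
  edge (8, 6)→(2, 6): d=(-6,0) right/bottom  bias=-1
    (0,2)@(1, 5): e=[0,6,6] → X  [on edge]
    (1,2)@(3, 5): e=[4,2,6] → X
    (2,2)@(5, 5): e=[8,-2,6] → .
    (0,3)@(1, 7): e=[-4,22,-6] → .
    (1,3)@(3, 7): e=[0,18,-6] → .  [on edge]
    (2,4)@(5, 9): e=[0,30,-18] → .  [on edge]
    (3,5)@(7, 11): e=[0,42,-30] → .  [on edge]
    (4,6)@(9, 13): e=[0,54,-42] → .  [on edge]
  covered (2 px):
    . . . . . . . . . . .
    . . . . . . . . . . .
    X X . . . . . . . . .
    . . . . . . . . . . .
    . . . . . . . . . . .
    . . . . . . . . . . .
    . . . . . . . . . . .
T2:
  2·area = 4
  edge (8, 0)→(7, 1): d=(-1,1) right/bottom  bias=-1
  edge (7, 1)→(2, 2): d=(-5,1) right/bottom  bias=-1
  edge (2, 2)→(8, 0): d=(6,-2) top-left  bias=+0
    (2,0)@(5, 1): e=[2,2,0] → X  [on edge]
    (3,0)@(7, 1): e=[0,0,4] → .  [on edge]
    (2,1)@(5, 3): e=[0,-8,12] → .  [on edge]
    (1,2)@(3, 5): e=[0,-16,20] → .  [on edge]
    (0,3)@(1, 7): e=[0,-24,28] → .  [on edge]
  covered (1 px):
    . . X . . . . . . . .
    . . . . . . . . . . .
    . . . . . . . . . . .
    . . . . . . . . . . .
    . . . . . . . . . . .
    . . . . . . . . . . .
    . . . . . . . . . . .
T3:
  2·area = 99  (B↔C swapped to make it positive)
  edge (14, 11)→(7, 0): d=(-7,-11) top-left  bias=+0
  edge (7, 0)→(16, 0): d=(9,0) top-left  bias=+0
  edge (16, 0)→(14, 11): d=(-2,11) right/bottom  bias=-1
    (4,0)@(9, 1): e=[15,9,75] → X
    (5,0)@(11, 1): e=[37,9,53] → X
    (6,0)@(13, 1): e=[59,9,31] → X
    (7,0)@(15, 1): e=[81,9,9] → X
    (8,0)@(17, 1): e=[103,9,-13] → .
    (4,1)@(9, 3): e=[1,27,71] → X
    (8,1)@(17, 3): e=[89,27,-17] → .
    (4,2)@(9, 5): e=[-13,45,67] → .
    (5,2)@(11, 5): e=[9,45,45] → X
    (8,2)@(17, 5): e=[75,45,-21] → .
    (5,3)@(11, 7): e=[-5,63,41] → .
    (6,3)@(13, 7): e=[17,63,19] → X
  covered (13 px):
    . . . . X X X X . . .
    . . . . X X X X . . .
    . . . . . X X X . . .
    . . . . . . X . . . .
    . . . . . . X . . . .
    . . . . . . . . . . .
    . . . . . . . . . . .
T4:
  2·area = 72  (B↔C swapped to make it positive)
  edge (18, 13)→(4, 8): d=(-14,-5) top-left  bias=+0
  edge (4, 8)→(10, 5): d=(6,-3) top-left  bias=+0
  edge (10, 5)→(18, 13): d=(8,8) right/bottom  bias=-1
    (3,3)@(7, 7): e=[29,3,40] → X
    (4,3)@(9, 7): e=[39,9,24] → X
    (5,3)@(11, 7): e=[49,15,8] → X
    (6,3)@(13, 7): e=[59,21,-8] → .
    (3,4)@(7, 9): e=[1,15,56] → X
    (6,4)@(13, 9): e=[31,33,8] → X
    (7,4)@(15, 9): e=[41,39,-8] → .
    (3,5)@(7, 11): e=[-27,27,72] → .
    (4,5)@(9, 11): e=[-17,33,56] → .
    (5,5)@(11, 11): e=[-7,39,40] → .
    (6,5)@(13, 11): e=[3,45,24] → X
    (7,5)@(15, 11): e=[13,51,8] → X
  covered (9 px):
    . . . . . . . . . . .
    . . . . . . . . . . .
    . . . . . . . . . . .
    . . . X X X . . . . .
    . . . X X X X . . . .
    . . . . . . X X . . .
    . . . . . . . . . . .

Final: "outside"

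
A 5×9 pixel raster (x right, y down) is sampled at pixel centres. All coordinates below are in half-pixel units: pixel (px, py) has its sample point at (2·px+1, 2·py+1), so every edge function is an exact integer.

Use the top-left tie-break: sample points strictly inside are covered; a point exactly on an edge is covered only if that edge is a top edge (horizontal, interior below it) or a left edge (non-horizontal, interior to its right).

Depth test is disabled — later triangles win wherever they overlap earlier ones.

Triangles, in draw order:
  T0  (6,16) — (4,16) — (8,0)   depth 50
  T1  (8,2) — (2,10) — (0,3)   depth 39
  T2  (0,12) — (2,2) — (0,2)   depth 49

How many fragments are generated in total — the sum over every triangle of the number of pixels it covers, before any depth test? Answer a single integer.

T0:
  2·area = 32
  edge (6, 16)→(4, 16): d=(-2,0) right/bottom  bias=-1
  edge (4, 16)→(8, 0): d=(4,-16) top-left  bias=+0
  edge (8, 0)→(6, 16): d=(-2,16) right/bottom  bias=-1
    (3,2)@(7, 5): e=[22,4,6] → █
    (4,2)@(9, 5): e=[22,36,-26] → ·
    (3,3)@(7, 7): e=[18,12,2] → █
    (4,3)@(9, 7): e=[18,44,-30] → ·
    (3,4)@(7, 9): e=[14,20,-2] → ·
    (2,6)@(5, 13): e=[6,4,22] → █
    (3,6)@(7, 13): e=[6,36,-10] → ·
    (2,7)@(5, 15): e=[2,12,18] → █
    (3,7)@(7, 15): e=[2,44,-14] → ·
    (2,8)@(5, 17): e=[-2,20,14] → ·
  covered (4 px):
    · · · · ·
    · · · · ·
    · · · █ ·
    · · · █ ·
    · · · · ·
    · · · · ·
    · · █ · ·
    · · █ · ·
    · · · · ·
T1:
  2·area = 58
  edge (8, 2)→(2, 10): d=(-6,8) right/bottom  bias=-1
  edge (2, 10)→(0, 3): d=(-2,-7) top-left  bias=+0
  edge (0, 3)→(8, 2): d=(8,-1) top-left  bias=+0
    (0,1)@(1, 3): e=[50,7,1] → █
    (1,1)@(3, 3): e=[34,21,3] → █
    (2,1)@(5, 3): e=[18,35,5] → █
    (3,1)@(7, 3): e=[2,49,7] → █
    (4,1)@(9, 3): e=[-14,63,9] → ·
    (0,2)@(1, 5): e=[38,3,17] → █
    (3,2)@(7, 5): e=[-10,45,23] → ·
    (0,3)@(1, 7): e=[26,-1,33] → ·
    (1,3)@(3, 7): e=[10,13,35] → █
    (2,3)@(5, 7): e=[-6,27,37] → ·
    (1,4)@(3, 9): e=[-2,9,51] → ·
  covered (8 px):
    · · · · ·
    █ █ █ █ ·
    █ █ █ · ·
    · █ · · ·
    · · · · ·
    · · · · ·
    · · · · ·
    · · · · ·
    · · · · ·
T2:
  2·area = 20  (B↔C swapped to make it positive)
  edge (0, 12)→(0, 2): d=(0,-10) top-left  bias=+0
  edge (0, 2)→(2, 2): d=(2,0) top-left  bias=+0
  edge (2, 2)→(0, 12): d=(-2,10) right/bottom  bias=-1
    (0,1)@(1, 3): e=[10,2,8] → █
    (1,1)@(3, 3): e=[30,2,-12] → ·
    (0,2)@(1, 5): e=[10,6,4] → █
    (1,2)@(3, 5): e=[30,6,-16] → ·
    (0,3)@(1, 7): e=[10,10,0] → ·  [on edge]
  covered (2 px):
    · · · · ·
    █ · · · ·
    █ · · · ·
    · · · · ·
    · · · · ·
    · · · · ·
    · · · · ·
    · · · · ·
    · · · · ·

Final: 14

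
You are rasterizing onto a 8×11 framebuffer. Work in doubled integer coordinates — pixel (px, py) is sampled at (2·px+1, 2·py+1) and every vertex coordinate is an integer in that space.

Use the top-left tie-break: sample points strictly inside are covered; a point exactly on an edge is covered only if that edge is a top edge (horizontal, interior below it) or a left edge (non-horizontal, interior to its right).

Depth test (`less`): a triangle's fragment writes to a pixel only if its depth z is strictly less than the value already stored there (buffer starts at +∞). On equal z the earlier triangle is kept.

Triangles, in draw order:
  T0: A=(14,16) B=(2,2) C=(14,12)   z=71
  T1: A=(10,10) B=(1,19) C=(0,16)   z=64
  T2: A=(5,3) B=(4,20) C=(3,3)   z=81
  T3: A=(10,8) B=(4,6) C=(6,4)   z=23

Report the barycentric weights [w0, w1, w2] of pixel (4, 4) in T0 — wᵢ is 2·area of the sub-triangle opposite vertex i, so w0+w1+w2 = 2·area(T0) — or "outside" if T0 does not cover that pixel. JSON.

T0:
  2·area = 48
  edge (14, 16)→(2, 2): d=(-12,-14) top-left  bias=+0
  edge (2, 2)→(14, 12): d=(12,10) right/bottom  bias=-1
  edge (14, 12)→(14, 16): d=(0,4) right/bottom  bias=-1
    (1,1)@(3, 3): e=[2,2,44] → X
    (2,1)@(5, 3): e=[30,-18,36] → .
    (1,2)@(3, 5): e=[-22,26,44] → .
    (2,2)@(5, 5): e=[6,6,36] → X
    (3,2)@(7, 5): e=[34,-14,28] → .
    (2,3)@(5, 7): e=[-18,30,36] → .
    (3,3)@(7, 7): e=[10,10,28] → X
    (4,3)@(9, 7): e=[38,-10,20] → .
    (3,4)@(7, 9): e=[-14,34,28] → .
    (4,4)@(9, 9): e=[14,14,20] → X
    (5,4)@(11, 9): e=[42,-6,12] → .
    (4,5)@(9, 11): e=[-10,38,20] → .
  covered (6 px):
    . . . . . . . .
    . X . . . . . .
    . . X . . . . .
    . . . X . . . .
    . . . . X . . .
    . . . . . X . .
    . . . . . . X .
    . . . . . . . .
    . . . . . . . .
    . . . . . . . .
    . . . . . . . .
T1:
  2·area = 36
  edge (10, 10)→(1, 19): d=(-9,9) right/bottom  bias=-1
  edge (1, 19)→(0, 16): d=(-1,-3) top-left  bias=+0
  edge (0, 16)→(10, 10): d=(10,-6) top-left  bias=+0
    (7,2)@(15, 5): e=[0,56,-20] → .  [on edge]
    (6,3)@(13, 7): e=[0,48,-12] → .  [on edge]
    (7,3)@(15, 7): e=[-18,54,0] → .  [on edge]
    (5,4)@(11, 9): e=[0,40,-4] → .  [on edge]
    (4,5)@(9, 11): e=[0,32,4] → .  [on edge]
    (2,6)@(5, 13): e=[18,18,0] → X  [on edge]
    (3,6)@(7, 13): e=[0,24,12] → .  [on edge]
    (1,7)@(3, 15): e=[18,10,8] → X
    (2,7)@(5, 15): e=[0,16,20] → .  [on edge]
    (0,8)@(1, 17): e=[18,2,16] → X
    (1,8)@(3, 17): e=[0,8,28] → .  [on edge]
    (0,9)@(1, 19): e=[0,0,36] → .  [on edge]
  covered (3 px):
    . . . . . . . .
    . . . . . . . .
    . . . . . . . .
    . . . . . . . .
    . . . . . . . .
    . . . . . . . .
    . . X . . . . .
    . X . . . . . .
    X . . . . . . .
    . . . . . . . .
    . . . . . . . .
T2:
  2·area = 34
  edge (5, 3)→(4, 20): d=(-1,17) right/bottom  bias=-1
  edge (4, 20)→(3, 3): d=(-1,-17) top-left  bias=+0
  edge (3, 3)→(5, 3): d=(2,0) top-left  bias=+0
    (0,1)@(1, 3): e=[68,-34,0] → .  [on edge]
    (1,1)@(3, 3): e=[34,0,0] → X  [on edge]
    (2,1)@(5, 3): e=[0,34,0] → .  [on edge]
    (3,1)@(7, 3): e=[-34,68,0] → .  [on edge]
    (4,1)@(9, 3): e=[-68,102,0] → .  [on edge]
    (5,1)@(11, 3): e=[-102,136,0] → .  [on edge]
    (6,1)@(13, 3): e=[-136,170,0] → .  [on edge]
    (7,1)@(15, 3): e=[-170,204,0] → .  [on edge]
    (1,2)@(3, 5): e=[32,-2,4] → .
  covered (1 px):
    . . . . . . . .
    . X . . . . . .
    . . . . . . . .
    . . . . . . . .
    . . . . . . . .
    . . . . . . . .
    . . . . . . . .
    . . . . . . . .
    . . . . . . . .
    . . . . . . . .
    . . . . . . . .
T3:
  2·area = 16
  edge (10, 8)→(4, 6): d=(-6,-2) top-left  bias=+0
  edge (4, 6)→(6, 4): d=(2,-2) top-left  bias=+0
  edge (6, 4)→(10, 8): d=(4,4) right/bottom  bias=-1
    (1,0)@(3, 1): e=[28,-12,0] → .  [on edge]
    (4,0)@(9, 1): e=[40,0,-24] → .  [on edge]
    (2,1)@(5, 3): e=[20,-4,0] → .  [on edge]
    (3,1)@(7, 3): e=[24,0,-8] → .  [on edge]
    (0,2)@(1, 5): e=[0,-8,24] → .  [on edge]
    (2,2)@(5, 5): e=[8,0,8] → X  [on edge]
    (3,2)@(7, 5): e=[12,4,0] → .  [on edge]
    (1,3)@(3, 7): e=[-8,0,24] → .  [on edge]
    (2,3)@(5, 7): e=[-4,4,16] → .
    (3,3)@(7, 7): e=[0,8,8] → X  [on edge]
    (4,3)@(9, 7): e=[4,12,0] → .  [on edge]
    (0,4)@(1, 9): e=[-24,0,40] → .  [on edge]
    (5,4)@(11, 9): e=[-4,20,0] → .  [on edge]
    (6,4)@(13, 9): e=[0,24,-8] → .  [on edge]
    (6,5)@(13, 11): e=[-12,28,0] → .  [on edge]
    (7,6)@(15, 13): e=[-20,36,0] → .  [on edge]
  covered (2 px):
    . . . . . . . .
    . . . . . . . .
    . . X . . . . .
    . . . X . . . .
    . . . . . . . .
    . . . . . . . .
    . . . . . . . .
    . . . . . . . .
    . . . . . . . .
    . . . . . . . .
    . . . . . . . .

Final: [14,20,14]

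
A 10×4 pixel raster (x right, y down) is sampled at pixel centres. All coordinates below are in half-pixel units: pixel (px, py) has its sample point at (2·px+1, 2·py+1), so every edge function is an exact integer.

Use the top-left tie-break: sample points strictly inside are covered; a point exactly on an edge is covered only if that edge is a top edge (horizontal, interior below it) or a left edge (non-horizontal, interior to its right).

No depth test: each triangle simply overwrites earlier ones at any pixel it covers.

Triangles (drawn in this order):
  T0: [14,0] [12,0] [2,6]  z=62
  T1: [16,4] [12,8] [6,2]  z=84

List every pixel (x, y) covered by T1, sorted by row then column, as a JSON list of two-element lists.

T0:
  2·area = 12  (B↔C swapped to make it positive)
  edge (14, 0)→(2, 6): d=(-12,6) right/bottom  bias=-1
  edge (2, 6)→(12, 0): d=(10,-6) top-left  bias=+0
  edge (12, 0)→(14, 0): d=(2,0) top-left  bias=+0
    (5,0)@(11, 1): e=[6,4,2] → #
    (6,0)@(13, 1): e=[-6,16,2] → ·
    (3,1)@(7, 3): e=[6,0,6] → #  [on edge]
    (4,1)@(9, 3): e=[-6,12,6] → ·
    (5,1)@(11, 3): e=[-18,24,6] → ·
    (3,2)@(7, 5): e=[-18,20,10] → ·
  covered (2 px):
    · · · · · # · · · ·
    · · · # · · · · · ·
    · · · · · · · · · ·
    · · · · · · · · · ·
T1:
  2·area = 48
  edge (16, 4)→(12, 8): d=(-4,4) right/bottom  bias=-1
  edge (12, 8)→(6, 2): d=(-6,-6) top-left  bias=+0
  edge (6, 2)→(16, 4): d=(10,2) right/bottom  bias=-1
    (0,0)@(1, 1): e=[72,-24,0] → ·  [on edge]
    (2,0)@(5, 1): e=[56,0,-8] → ·  [on edge]
    (9,0)@(19, 1): e=[0,84,-36] → ·  [on edge]
    (3,1)@(7, 3): e=[40,0,8] → #  [on edge]
    (4,1)@(9, 3): e=[32,12,4] → #
    (5,1)@(11, 3): e=[24,24,0] → ·  [on edge]
    (8,1)@(17, 3): e=[0,60,-12] → ·  [on edge]
    (3,2)@(7, 5): e=[32,-12,28] → ·
    (4,2)@(9, 5): e=[24,0,24] → #  [on edge]
    (5,2)@(11, 5): e=[16,12,20] → #
    (6,2)@(13, 5): e=[8,24,16] → #
    (7,2)@(15, 5): e=[0,36,12] → ·  [on edge]
    (5,3)@(11, 7): e=[8,0,40] → #  [on edge]
    (6,3)@(13, 7): e=[0,12,36] → ·  [on edge]
  covered (6 px):
    · · · · · · · · · ·
    · · · # # · · · · ·
    · · · · # # # · · ·
    · · · · · # · · · ·

Final: [[3,1],[4,1],[4,2],[5,2],[6,2],[5,3]]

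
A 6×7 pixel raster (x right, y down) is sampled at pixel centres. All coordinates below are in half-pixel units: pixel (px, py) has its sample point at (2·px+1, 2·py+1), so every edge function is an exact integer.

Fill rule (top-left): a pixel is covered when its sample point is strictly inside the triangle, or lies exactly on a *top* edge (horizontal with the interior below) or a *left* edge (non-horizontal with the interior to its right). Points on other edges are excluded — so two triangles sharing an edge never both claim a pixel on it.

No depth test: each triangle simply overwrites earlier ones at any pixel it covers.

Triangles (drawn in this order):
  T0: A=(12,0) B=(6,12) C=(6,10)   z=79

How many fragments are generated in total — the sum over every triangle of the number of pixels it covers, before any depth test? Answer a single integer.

T0:
  2·area = 12
  edge (12, 0)→(6, 12): d=(-6,12) right/bottom  bias=-1
  edge (6, 12)→(6, 10): d=(0,-2) top-left  bias=+0
  edge (6, 10)→(12, 0): d=(6,-10) top-left  bias=+0
    (4,2)@(9, 5): e=[6,6,0] → X  [on edge]
    (5,2)@(11, 5): e=[-18,10,20] → .
    (4,3)@(9, 7): e=[-6,6,12] → .
    (3,4)@(7, 9): e=[6,2,4] → X
    (4,4)@(9, 9): e=[-18,6,24] → .
    (3,5)@(7, 11): e=[-6,2,16] → .
  covered (2 px):
    . . . . . .
    . . . . . .
    . . . . X .
    . . . . . .
    . . . X . .
    . . . . . .
    . . . . . .

Final: 2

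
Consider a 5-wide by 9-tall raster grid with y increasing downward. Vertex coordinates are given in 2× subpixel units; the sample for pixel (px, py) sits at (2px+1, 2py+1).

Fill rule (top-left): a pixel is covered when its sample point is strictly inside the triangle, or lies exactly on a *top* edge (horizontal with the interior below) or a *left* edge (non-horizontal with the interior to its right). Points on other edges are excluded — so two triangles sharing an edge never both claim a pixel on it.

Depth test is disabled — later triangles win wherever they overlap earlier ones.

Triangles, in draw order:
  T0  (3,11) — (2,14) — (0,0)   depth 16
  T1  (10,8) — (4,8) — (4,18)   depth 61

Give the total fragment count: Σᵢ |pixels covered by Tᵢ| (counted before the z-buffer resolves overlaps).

T0:
  2·area = 20
  edge (3, 11)→(2, 14): d=(-1,3) right/bottom  bias=-1
  edge (2, 14)→(0, 0): d=(-2,-14) top-left  bias=+0
  edge (0, 0)→(3, 11): d=(3,11) right/bottom  bias=-1
    (0,2)@(1, 5): e=[12,4,4] → #
    (1,2)@(3, 5): e=[6,32,-18] → ·
    (2,2)@(5, 5): e=[0,60,-40] → ·  [on edge]
    (0,3)@(1, 7): e=[10,0,10] → #  [on edge]
    (1,3)@(3, 7): e=[4,28,-12] → ·
    (0,4)@(1, 9): e=[8,-4,16] → ·
    (1,5)@(3, 11): e=[0,20,0] → ·  [on edge]
    (0,8)@(1, 17): e=[0,-20,40] → ·  [on edge]
  covered (2 px):
    · · · · ·
    · · · · ·
    # · · · ·
    # · · · ·
    · · · · ·
    · · · · ·
    · · · · ·
    · · · · ·
    · · · · ·
T1:
  2·area = 60  (B↔C swapped to make it positive)
  edge (10, 8)→(4, 18): d=(-6,10) right/bottom  bias=-1
  edge (4, 18)→(4, 8): d=(0,-10) top-left  bias=+0
  edge (4, 8)→(10, 8): d=(6,0) top-left  bias=+0
    (2,4)@(5, 9): e=[44,10,6] → #
    (3,4)@(7, 9): e=[24,30,6] → #
    (4,4)@(9, 9): e=[4,50,6] → #
    (2,5)@(5, 11): e=[32,10,18] → #
    (4,5)@(9, 11): e=[-8,50,18] → ·
    (2,6)@(5, 13): e=[20,10,30] → #
    (3,6)@(7, 13): e=[0,30,30] → ·  [on edge]
    (2,7)@(5, 15): e=[8,10,42] → #
    (3,7)@(7, 15): e=[-12,30,42] → ·
    (2,8)@(5, 17): e=[-4,10,54] → ·
  covered (7 px):
    · · · · ·
    · · · · ·
    · · · · ·
    · · · · ·
    · · # # #
    · · # # ·
    · · # · ·
    · · # · ·
    · · · · ·

Result: 9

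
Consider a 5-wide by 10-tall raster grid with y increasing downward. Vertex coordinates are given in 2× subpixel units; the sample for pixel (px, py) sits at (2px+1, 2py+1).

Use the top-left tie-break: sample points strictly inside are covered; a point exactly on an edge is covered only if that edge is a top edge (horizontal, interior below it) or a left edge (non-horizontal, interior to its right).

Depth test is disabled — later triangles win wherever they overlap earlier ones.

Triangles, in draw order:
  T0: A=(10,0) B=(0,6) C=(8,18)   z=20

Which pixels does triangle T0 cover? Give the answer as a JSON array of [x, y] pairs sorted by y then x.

T0:
  2·area = 168  (B↔C swapped to make it positive)
  edge (10, 0)→(8, 18): d=(-2,18) right/bottom  bias=-1
  edge (8, 18)→(0, 6): d=(-8,-12) top-left  bias=+0
  edge (0, 6)→(10, 0): d=(10,-6) top-left  bias=+0
    (4,0)@(9, 1): e=[16,148,4] → X
    (2,1)@(5, 3): e=[84,84,0] → X  [on edge]
    (3,1)@(7, 3): e=[48,108,12] → X
    (1,2)@(3, 5): e=[116,44,8] → X
    (0,3)@(1, 7): e=[148,4,16] → X
    (0,4)@(1, 9): e=[144,-12,36] → .
    (1,4)@(3, 9): e=[108,12,48] → X
    (4,4)@(9, 9): e=[0,84,84] → .  [on edge]
    (1,5)@(3, 11): e=[104,-4,68] → .
    (2,5)@(5, 11): e=[68,20,80] → X
    (4,5)@(9, 11): e=[-4,68,104] → .
    (2,6)@(5, 13): e=[64,4,100] → X
  covered (21 px):
    . . . . X
    . . X X X
    . X X X X
    X X X X X
    . X X X .
    . . X X .
    . . X X .
    . . . X .
    . . . . .
    . . . . .

Result: [[4,0],[2,1],[3,1],[4,1],[1,2],[2,2],[3,2],[4,2],[0,3],[1,3],[2,3],[3,3],[4,3],[1,4],[2,4],[3,4],[2,5],[3,5],[2,6],[3,6],[3,7]]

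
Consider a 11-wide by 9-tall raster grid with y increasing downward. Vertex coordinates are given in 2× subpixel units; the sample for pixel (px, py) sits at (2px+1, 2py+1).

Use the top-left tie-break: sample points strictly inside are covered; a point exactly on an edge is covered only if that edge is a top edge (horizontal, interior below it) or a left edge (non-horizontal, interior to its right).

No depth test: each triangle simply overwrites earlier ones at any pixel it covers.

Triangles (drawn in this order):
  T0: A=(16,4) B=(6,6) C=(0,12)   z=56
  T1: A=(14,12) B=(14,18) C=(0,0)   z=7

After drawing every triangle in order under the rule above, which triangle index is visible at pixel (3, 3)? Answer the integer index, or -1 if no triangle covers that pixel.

T0:
  2·area = 48  (B↔C swapped to make it positive)
  edge (16, 4)→(0, 12): d=(-16,8) right/bottom  bias=-1
  edge (0, 12)→(6, 6): d=(6,-6) top-left  bias=+0
  edge (6, 6)→(16, 4): d=(10,-2) top-left  bias=+0
    (5,0)@(11, 1): e=[88,0,-40] → ·  [on edge]
    (4,1)@(9, 3): e=[72,0,-24] → ·  [on edge]
    (10,1)@(21, 3): e=[-24,72,0] → ·  [on edge]
    (3,2)@(7, 5): e=[56,0,-8] → ·  [on edge]
    (5,2)@(11, 5): e=[24,24,0] → #  [on edge]
    (6,2)@(13, 5): e=[8,36,4] → #
    (7,2)@(15, 5): e=[-8,48,8] → ·
    (0,3)@(1, 7): e=[72,-24,0] → ·  [on edge]
    (2,3)@(5, 7): e=[40,0,8] → #  [on edge]
    (3,3)@(7, 7): e=[24,12,12] → #
    (4,3)@(9, 7): e=[8,24,16] → #
    (5,3)@(11, 7): e=[-8,36,20] → ·
    (1,4)@(3, 9): e=[24,0,24] → #  [on edge]
    (0,5)@(1, 11): e=[8,0,40] → #  [on edge]
  covered (8 px):
    · · · · · · · · · · ·
    · · · · · · · · · · ·
    · · · · · # # · · · ·
    · · # # # · · · · · ·
    · # # · · · · · · · ·
    # · · · · · · · · · ·
    · · · · · · · · · · ·
    · · · · · · · · · · ·
    · · · · · · · · · · ·
T1:
  2·area = 84
  edge (14, 12)→(14, 18): d=(0,6) right/bottom  bias=-1
  edge (14, 18)→(0, 0): d=(-14,-18) top-left  bias=+0
  edge (0, 0)→(14, 12): d=(14,12) right/bottom  bias=-1
    (0,0)@(1, 1): e=[78,4,2] → #
    (1,0)@(3, 1): e=[66,40,-22] → ·
    (0,1)@(1, 3): e=[78,-24,30] → ·
    (1,1)@(3, 3): e=[66,12,6] → #
    (2,1)@(5, 3): e=[54,48,-18] → ·
    (1,2)@(3, 5): e=[66,-16,34] → ·
    (2,2)@(5, 5): e=[54,20,10] → #
    (3,2)@(7, 5): e=[42,56,-14] → ·
    (2,3)@(5, 7): e=[54,-8,38] → ·
    (3,3)@(7, 7): e=[42,28,14] → #
    (4,3)@(9, 7): e=[30,64,-10] → ·
    (3,4)@(7, 9): e=[42,0,42] → #  [on edge]
  covered (11 px):
    # · · · · · · · · · ·
    · # · · · · · · · · ·
    · · # · · · · · · · ·
    · · · # · · · · · · ·
    · · · # # · · · · · ·
    · · · · # # · · · · ·
    · · · · · # # · · · ·
    · · · · · · # · · · ·
    · · · · · · · · · · ·

Z-buffer (winner per pixel, '.' = empty):
  1 . . . . . . . . . .
  . 1 . . . . . . . . .
  . . 1 . . 0 0 . . . .
  . . 0 1 0 . . . . . .
  . 0 0 1 1 . . . . . .
  0 . . . 1 1 . . . . .
  . . . . . 1 1 . . . .
  . . . . . . 1 . . . .
  . . . . . . . . . . .

Result: 1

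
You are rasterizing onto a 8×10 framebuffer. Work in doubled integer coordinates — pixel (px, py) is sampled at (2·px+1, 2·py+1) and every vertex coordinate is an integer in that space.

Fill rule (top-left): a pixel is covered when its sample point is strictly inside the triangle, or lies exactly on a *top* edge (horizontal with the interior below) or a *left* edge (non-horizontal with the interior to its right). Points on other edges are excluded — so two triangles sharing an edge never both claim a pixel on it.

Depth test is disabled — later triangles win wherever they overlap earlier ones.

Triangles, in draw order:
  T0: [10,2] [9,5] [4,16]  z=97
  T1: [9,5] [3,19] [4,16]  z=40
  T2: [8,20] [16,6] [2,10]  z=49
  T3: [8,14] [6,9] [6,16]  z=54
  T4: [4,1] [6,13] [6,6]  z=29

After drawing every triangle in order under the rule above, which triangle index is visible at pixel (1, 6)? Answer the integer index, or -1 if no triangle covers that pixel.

T0:
  2·area = 4
  edge (10, 2)→(9, 5): d=(-1,3) right/bottom  bias=-1
  edge (9, 5)→(4, 16): d=(-5,11) right/bottom  bias=-1
  edge (4, 16)→(10, 2): d=(6,-14) top-left  bias=+0
    (4,2)@(9, 5): e=[0,0,4] → .  [on edge]
    (3,4)@(7, 9): e=[2,2,0] → X  [on edge]
    (4,4)@(9, 9): e=[-4,-20,28] → .
    (3,5)@(7, 11): e=[0,-8,12] → .  [on edge]
    (2,8)@(5, 17): e=[0,-16,20] → .  [on edge]
  covered (1 px):
    . . . . . . . .
    . . . . . . . .
    . . . . . . . .
    . . . . . . . .
    . . . X . . . .
    . . . . . . . .
    . . . . . . . .
    . . . . . . . .
    . . . . . . . .
    . . . . . . . .
T1:
  2·area = 4
  edge (9, 5)→(3, 19): d=(-6,14) right/bottom  bias=-1
  edge (3, 19)→(4, 16): d=(1,-3) top-left  bias=+0
  edge (4, 16)→(9, 5): d=(5,-11) top-left  bias=+0
    (4,0)@(9, 1): e=[24,0,-20] → .  [on edge]
    (4,2)@(9, 5): e=[0,4,0] → .  [on edge]
    (3,3)@(7, 7): e=[16,0,-12] → .  [on edge]
    (2,6)@(5, 13): e=[8,0,-4] → .  [on edge]
    (1,9)@(3, 19): e=[0,0,4] → .  [on edge]
  covered (0 px):
    . . . . . . . .
    . . . . . . . .
    . . . . . . . .
    . . . . . . . .
    . . . . . . . .
    . . . . . . . .
    . . . . . . . .
    . . . . . . . .
    . . . . . . . .
    . . . . . . . .
T2:
  2·area = 164  (B↔C swapped to make it positive)
  edge (8, 20)→(2, 10): d=(-6,-10) top-left  bias=+0
  edge (2, 10)→(16, 6): d=(14,-4) top-left  bias=+0
  edge (16, 6)→(8, 20): d=(-8,14) right/bottom  bias=-1
    (6,3)@(13, 7): e=[128,2,34] → X
    (7,3)@(15, 7): e=[148,10,6] → X
    (3,4)@(7, 9): e=[56,6,102] → X
    (4,4)@(9, 9): e=[76,14,74] → X
    (5,4)@(11, 9): e=[96,22,46] → X
    (7,4)@(15, 9): e=[136,38,-10] → .
    (1,5)@(3, 11): e=[4,18,142] → X
    (2,5)@(5, 11): e=[24,26,114] → X
    (7,5)@(15, 11): e=[124,66,-26] → .
    (1,6)@(3, 13): e=[-8,46,126] → .
    (2,6)@(5, 13): e=[12,54,98] → X
    (6,6)@(13, 13): e=[92,86,-14] → .
    (2,7)@(5, 15): e=[0,82,82] → X  [on edge]
  covered (21 px):
    . . . . . . . .
    . . . . . . . .
    . . . . . . . .
    . . . . . . X X
    . . . X X X X .
    . X X X X X X .
    . . X X X X . .
    . . X X X . . .
    . . . X X . . .
    . . . . . . . .
T3:
  2·area = 14  (B↔C swapped to make it positive)
  edge (8, 14)→(6, 16): d=(-2,2) right/bottom  bias=-1
  edge (6, 16)→(6, 9): d=(0,-7) top-left  bias=+0
  edge (6, 9)→(8, 14): d=(2,5) right/bottom  bias=-1
    (7,3)@(15, 7): e=[0,63,-49] → .  [on edge]
    (6,4)@(13, 9): e=[0,49,-35] → .  [on edge]
    (5,5)@(11, 11): e=[0,35,-21] → .  [on edge]
    (3,6)@(7, 13): e=[4,7,3] → X
    (4,6)@(9, 13): e=[0,21,-7] → .  [on edge]
    (3,7)@(7, 15): e=[0,7,7] → .  [on edge]
    (2,8)@(5, 17): e=[0,-7,21] → .  [on edge]
    (1,9)@(3, 19): e=[0,-21,35] → .  [on edge]
  covered (1 px):
    . . . . . . . .
    . . . . . . . .
    . . . . . . . .
    . . . . . . . .
    . . . . . . . .
    . . . . . . . .
    . . . X . . . .
    . . . . . . . .
    . . . . . . . .
    . . . . . . . .
T4:
  2·area = 14  (B↔C swapped to make it positive)
  edge (4, 1)→(6, 6): d=(2,5) right/bottom  bias=-1
  edge (6, 6)→(6, 13): d=(0,7) right/bottom  bias=-1
  edge (6, 13)→(4, 1): d=(-2,-12) top-left  bias=+0
    (2,2)@(5, 5): e=[3,7,4] → X
    (3,2)@(7, 5): e=[-7,-7,28] → .
    (2,3)@(5, 7): e=[7,7,0] → X  [on edge]
    (3,3)@(7, 7): e=[-3,-7,24] → .
    (2,4)@(5, 9): e=[11,7,-4] → .
    (3,9)@(7, 19): e=[21,-7,0] → .  [on edge]
  covered (2 px):
    . . . . . . . .
    . . . . . . . .
    . . X . . . . .
    . . X . . . . .
    . . . . . . . .
    . . . . . . . .
    . . . . . . . .
    . . . . . . . .
    . . . . . . . .
    . . . . . . . .

Z-buffer (winner per pixel, '.' = empty):
  . . . . . . . .
  . . . . . . . .
  . . 4 . . . . .
  . . 4 . . . 2 2
  . . . 2 2 2 2 .
  . 2 2 2 2 2 2 .
  . . 2 3 2 2 . .
  . . 2 2 2 . . .
  . . . 2 2 . . .
  . . . . . . . .

Answer: -1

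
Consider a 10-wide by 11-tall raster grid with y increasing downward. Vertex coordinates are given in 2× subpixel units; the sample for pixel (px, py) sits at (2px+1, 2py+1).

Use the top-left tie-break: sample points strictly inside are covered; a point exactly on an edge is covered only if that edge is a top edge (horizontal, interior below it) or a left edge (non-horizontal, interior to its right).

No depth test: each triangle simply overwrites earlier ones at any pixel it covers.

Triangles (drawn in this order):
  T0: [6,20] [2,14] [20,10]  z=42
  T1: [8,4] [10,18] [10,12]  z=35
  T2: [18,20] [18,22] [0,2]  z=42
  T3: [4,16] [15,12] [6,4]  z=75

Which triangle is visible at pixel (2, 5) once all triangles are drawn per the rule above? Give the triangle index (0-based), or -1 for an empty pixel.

T0:
  2·area = 124
  edge (6, 20)→(2, 14): d=(-4,-6) top-left  bias=+0
  edge (2, 14)→(20, 10): d=(18,-4) top-left  bias=+0
  edge (20, 10)→(6, 20): d=(-14,10) right/bottom  bias=-1
    (8,5)@(17, 11): e=[102,6,16] → #
    (9,5)@(19, 11): e=[114,14,-4] → ·
    (3,6)@(7, 13): e=[34,2,88] → #
    (4,6)@(9, 13): e=[46,10,68] → #
    (5,6)@(11, 13): e=[58,18,48] → #
    (6,6)@(13, 13): e=[70,26,28] → #
    (7,6)@(15, 13): e=[82,34,8] → #
    (8,6)@(17, 13): e=[94,42,-12] → ·
    (1,7)@(3, 15): e=[2,22,100] → #
    (2,7)@(5, 15): e=[14,30,80] → #
    (6,7)@(13, 15): e=[62,62,0] → ·  [on edge]
    (7,7)@(15, 15): e=[74,70,-20] → ·
  covered (15 px):
    · · · · · · · · · ·
    · · · · · · · · · ·
    · · · · · · · · · ·
    · · · · · · · · · ·
    · · · · · · · · · ·
    · · · · · · · · # ·
    · · · # # # # # · ·
    · # # # # # · · · ·
    · · # # # · · · · ·
    · · · # · · · · · ·
    · · · · · · · · · ·
T1:
  2·area = 12  (B↔C swapped to make it positive)
  edge (8, 4)→(10, 12): d=(2,8) right/bottom  bias=-1
  edge (10, 12)→(10, 18): d=(0,6) right/bottom  bias=-1
  edge (10, 18)→(8, 4): d=(-2,-14) top-left  bias=+0
    (4,4)@(9, 9): e=[2,6,4] → #
    (5,4)@(11, 9): e=[-14,-6,32] → ·
    (4,5)@(9, 11): e=[6,6,0] → #  [on edge]
    (5,5)@(11, 11): e=[-10,-6,28] → ·
    (4,6)@(9, 13): e=[10,6,-4] → ·
  covered (2 px):
    · · · · · · · · · ·
    · · · · · · · · · ·
    · · · · · · · · · ·
    · · · · · · · · · ·
    · · · · # · · · · ·
    · · · · # · · · · ·
    · · · · · · · · · ·
    · · · · · · · · · ·
    · · · · · · · · · ·
    · · · · · · · · · ·
    · · · · · · · · · ·
T2:
  2·area = 36
  edge (18, 20)→(18, 22): d=(0,2) right/bottom  bias=-1
  edge (18, 22)→(0, 2): d=(-18,-20) top-left  bias=+0
  edge (0, 2)→(18, 20): d=(18,18) right/bottom  bias=-1
    (0,1)@(1, 3): e=[34,2,0] → ·  [on edge]
    (1,2)@(3, 5): e=[30,6,0] → ·  [on edge]
    (2,3)@(5, 7): e=[26,10,0] → ·  [on edge]
    (3,4)@(7, 9): e=[22,14,0] → ·  [on edge]
    (4,5)@(9, 11): e=[18,18,0] → ·  [on edge]
    (5,6)@(11, 13): e=[14,22,0] → ·  [on edge]
    (6,7)@(13, 15): e=[10,26,0] → ·  [on edge]
    (7,8)@(15, 17): e=[6,30,0] → ·  [on edge]
    (8,9)@(17, 19): e=[2,34,0] → ·  [on edge]
    (9,10)@(19, 21): e=[-2,38,0] → ·  [on edge]
  covered (0 px):
    · · · · · · · · · ·
    · · · · · · · · · ·
    · · · · · · · · · ·
    · · · · · · · · · ·
    · · · · · · · · · ·
    · · · · · · · · · ·
    · · · · · · · · · ·
    · · · · · · · · · ·
    · · · · · · · · · ·
    · · · · · · · · · ·
    · · · · · · · · · ·
T3:
  2·area = 124  (B↔C swapped to make it positive)
  edge (4, 16)→(6, 4): d=(2,-12) top-left  bias=+0
  edge (6, 4)→(15, 12): d=(9,8) right/bottom  bias=-1
  edge (15, 12)→(4, 16): d=(-11,4) right/bottom  bias=-1
    (3,2)@(7, 5): e=[14,1,109] → #
    (4,2)@(9, 5): e=[38,-15,101] → ·
    (3,3)@(7, 7): e=[18,19,87] → #
    (4,3)@(9, 7): e=[42,3,79] → #
    (5,3)@(11, 7): e=[66,-13,71] → ·
    (3,4)@(7, 9): e=[22,37,65] → #
    (5,4)@(11, 9): e=[70,5,49] → #
    (6,4)@(13, 9): e=[94,-11,41] → ·
    (2,5)@(5, 11): e=[2,71,51] → #
    (6,5)@(13, 11): e=[98,7,19] → #
    (7,5)@(15, 11): e=[122,-9,11] → ·
    (2,6)@(5, 13): e=[6,89,29] → #
  covered (16 px):
    · · · · · · · · · ·
    · · · · · · · · · ·
    · · · # · · · · · ·
    · · · # # · · · · ·
    · · · # # # · · · ·
    · · # # # # # · · ·
    · · # # # # · · · ·
    · · # · · · · · · ·
    · · · · · · · · · ·
    · · · · · · · · · ·
    · · · · · · · · · ·

Z-buffer (winner per pixel, '.' = empty):
  . . . . . . . . . .
  . . . . . . . . . .
  . . . 3 . . . . . .
  . . . 3 3 . . . . .
  . . . 3 3 3 . . . .
  . . 3 3 3 3 3 . 0 .
  . . 3 3 3 3 0 0 . .
  . 0 3 0 0 0 . . . .
  . . 0 0 0 . . . . .
  . . . 0 . . . . . .
  . . . . . . . . . .

Result: 3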